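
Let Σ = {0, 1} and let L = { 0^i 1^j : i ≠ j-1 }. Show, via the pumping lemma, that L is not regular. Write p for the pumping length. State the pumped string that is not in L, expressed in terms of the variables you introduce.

0^{p+p!} 1^{p+p!+1}

Assume L is regular. Let p be the pumping length given by the pumping lemma.
Choose w = 0^p 1^{p+p!+1}. Since p ≠ (p+p!+1)-1 = p+p!, w ∈ L; and |w| ≥ p.
By the pumping lemma, w = xyz with |xy| ≤ p and |y| ≥ 1.
The first p characters of w are 0's, so xy (and hence y) consists only of 0's. Write y = 0^k, 1 ≤ k ≤ p.
Since 1 ≤ k ≤ p, k divides p!; set t = 1 + p!/k. Then xy^t z has p + (p!/k)·k = p + p! copies of 0. Now the 0-count is p+p! and (1-count)-1 = (p+p!+1)-1 = p+p!, so i ≠ j-1 fails. So xy^t z = 0^{p+p!} 1^{p+p!+1} ∉ L.
Contradiction. Therefore L is not regular.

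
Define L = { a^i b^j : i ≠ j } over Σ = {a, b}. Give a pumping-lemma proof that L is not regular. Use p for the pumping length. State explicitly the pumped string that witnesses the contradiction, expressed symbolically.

a^{p+p!} b^{p+p!}

Toward a contradiction, assume L is regular with pumping length p.
Choose w = a^p b^{p+p!}. Since p ≠ p+p!, w ∈ L; and |w| ≥ p.
The pumping lemma gives a decomposition w = xyz where |xy| ≤ p and |y| ≥ 1.
The first p characters of w are a's, so xy (and hence y) consists only of a's. Write y = a^k, 1 ≤ k ≤ p.
Since 1 ≤ k ≤ p, k divides p!; set t = 1 + p!/k. Then xy^t z has p + (p!/k)·k = p + p! copies of a. Now the a-count equals the b-count, so i ≠ j fails. So xy^t z = a^{p+p!} b^{p+p!} ∉ L.
Contradiction. Therefore L is not regular.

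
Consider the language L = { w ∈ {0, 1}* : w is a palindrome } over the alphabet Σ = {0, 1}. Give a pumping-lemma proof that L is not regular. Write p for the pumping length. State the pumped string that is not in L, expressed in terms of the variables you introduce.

Assume L is regular. Let p be the pumping length given by the pumping lemma.
Take w = 0^p 1 0^p, a palindrome of length 2p+1 ≥ p.
By the pumping lemma, w = xyz with |xy| ≤ p and y is nonempty.
Because |xy| ≤ p and w begins with p copies of 0, we have y = 0^k with 1 ≤ k ≤ p.
Pump with i = 2: xy^2z = 0^{p+k} 1 0^p. Its reverse is 0^p 1 0^{p+k}, which differs from xy^2z since k ≥ 1. So xy^2z is not a palindrome and xy^2z ∉ L.
Contradiction. Therefore L is not regular.

0^{p+k} 1 0^p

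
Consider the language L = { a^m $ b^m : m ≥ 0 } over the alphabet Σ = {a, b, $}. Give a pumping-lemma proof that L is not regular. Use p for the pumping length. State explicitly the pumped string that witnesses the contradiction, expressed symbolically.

Assume L is regular; let p be its pumping constant.
Take w = a^p $ b^p ∈ L with |w| = 2p+1 ≥ p.
By the pumping lemma, w = xyz with |xy| ≤ p and y is nonempty.
Since the first p symbols of w are all a's and |xy| ≤ p, y lies entirely in the leading a-block: y = a^k for some k with 1 ≤ k ≤ p.
Pump with i = 2: xy^2z = a^{p+k} $ b^p, which would require p+k = p. But k ≥ 1, so xy^2z ∉ L.
Contradiction. Therefore L is not regular.

a^{p+k} $ b^p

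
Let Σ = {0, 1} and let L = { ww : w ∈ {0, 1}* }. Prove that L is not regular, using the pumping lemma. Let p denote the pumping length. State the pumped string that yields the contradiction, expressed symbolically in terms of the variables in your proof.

Assume L is regular. Let p be the pumping length given by the pumping lemma.
Take w = 0^p 1^p 0^p 1^p = uu where u = 0^p1^p; then w ∈ L and |w| = 4p ≥ p.
Write w = xyz as guaranteed by the lemma, with |xy| ≤ p and |y| ≥ 1.
The first p characters of w are 0's, so xy (and hence y) consists only of 0's. Write y = 0^k, 1 ≤ k ≤ p.
Pump with i = 2: xy^2z = 0^{p+k} 1^p 0^p 1^p, of length 4p+k. Suppose this equals vv. The string starts with 0 and ends with 1, so v does too; thus the boundary between the two copies of v is a 1→0 transition. There is exactly one such transition, at position 2p+k, so |v| = 2p+k and |vv| = 4p+2k ≠ 4p+k since k ≥ 1. So xy^2z ∉ L.
This contradicts the pumping lemma, so L is not regular.

0^{p+k} 1^p 0^p 1^p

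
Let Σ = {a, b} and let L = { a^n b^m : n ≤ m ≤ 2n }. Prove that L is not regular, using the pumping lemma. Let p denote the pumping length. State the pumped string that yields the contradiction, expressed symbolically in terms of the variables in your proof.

Suppose for contradiction that L is regular, and let p be the pumping length.
Take w = a^p b^p ∈ L (since p ≤ p ≤ 2p), with |w| = 2p ≥ p.
By the pumping lemma, w = xyz with |xy| ≤ p and y is nonempty.
Because |xy| ≤ p and w begins with p copies of a, we have y = a^k with 1 ≤ k ≤ p.
Pump with i = 2: xy^2z = a^{p+k} b^p. Now n = p+k > p = m, so the condition n ≤ m fails. Thus xy^2z ∉ L.
This is a contradiction; hence L is not regular.

a^{p+k} b^p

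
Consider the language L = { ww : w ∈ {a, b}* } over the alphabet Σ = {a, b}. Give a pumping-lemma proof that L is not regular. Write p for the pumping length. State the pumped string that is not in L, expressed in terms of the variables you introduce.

a^{p+k} b^p a^p b^p

Suppose for contradiction that L is regular, and let p be the pumping length.
Take w = a^p b^p a^p b^p = uu where u = a^pb^p; then w ∈ L and |w| = 4p ≥ p.
The pumping lemma gives a decomposition w = xyz where |xy| ≤ p and |y| > 0.
Because |xy| ≤ p and w begins with p copies of a, we have y = a^k with 1 ≤ k ≤ p.
Pump with i = 2: xy^2z = a^{p+k} b^p a^p b^p, of length 4p+k. Suppose this equals vv. The string starts with a and ends with b, so v does too; thus the boundary between the two copies of v is a b→a transition. There is exactly one such transition, at position 2p+k, so |v| = 2p+k and |vv| = 4p+2k ≠ 4p+k since k ≥ 1. So xy^2z ∉ L.
This is a contradiction; hence L is not regular.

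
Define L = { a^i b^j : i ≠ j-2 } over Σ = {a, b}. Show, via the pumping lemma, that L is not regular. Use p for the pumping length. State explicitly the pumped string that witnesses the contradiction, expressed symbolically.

a^{p+p!} b^{p+p!+2}

Toward a contradiction, assume L is regular with pumping length p.
Choose w = a^p b^{p+p!+2}. Since p ≠ (p+p!+2)-2 = p+p!, w ∈ L; and |w| ≥ p.
Write w = xyz as guaranteed by the lemma, with |xy| ≤ p and |y| > 0.
Since the first p symbols of w are all a's and |xy| ≤ p, y lies entirely in the leading a-block: y = a^k for some k with 1 ≤ k ≤ p.
Since 1 ≤ k ≤ p, k divides p!; set t = 1 + p!/k. Then xy^t z has p + (p!/k)·k = p + p! copies of a. Now the a-count is p+p! and (b-count)-2 = (p+p!+2)-2 = p+p!, so i ≠ j-2 fails. So xy^t z = a^{p+p!} b^{p+p!+2} ∉ L.
This contradicts the pumping lemma, so L is not regular.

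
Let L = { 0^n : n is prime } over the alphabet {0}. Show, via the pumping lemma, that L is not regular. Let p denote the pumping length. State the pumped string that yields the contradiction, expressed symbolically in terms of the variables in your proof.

Assume L is regular. Let p be the pumping length given by the pumping lemma.
Let q be a prime with q ≥ p+2 (infinitely many primes exist), and take w = 0^q ∈ L with |w| = q ≥ p.
Write w = xyz as guaranteed by the lemma, with |xy| ≤ p and |y| > 0.
Then y = 0^k for some k with 1 ≤ k ≤ p.
Since 1 ≤ k ≤ p, |xz| = q-k. Pump with i = q+1: |xy^{q+1}z| = (q-k)+(q+1)k = q+qk = q(1+k), which is composite (both factors ≥ 2). So xy^{q+1}z = 0^{q(1+k)} ∉ L.
This is a contradiction; hence L is not regular.

0^{q(1+k)}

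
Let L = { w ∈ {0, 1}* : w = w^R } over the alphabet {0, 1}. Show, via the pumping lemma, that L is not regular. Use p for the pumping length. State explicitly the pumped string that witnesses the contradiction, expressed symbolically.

0^{p+k} 1 0^p

Toward a contradiction, assume L is regular with pumping length p.
Take w = 0^p 1 0^p, a palindrome of length 2p+1 ≥ p.
Write w = xyz as guaranteed by the lemma, with |xy| ≤ p and y is nonempty.
The first p characters of w are 0's, so xy (and hence y) consists only of 0's. Write y = 0^k, 1 ≤ k ≤ p.
Pump with i = 2: xy^2z = 0^{p+k} 1 0^p. Its reverse is 0^p 1 0^{p+k}, which differs from xy^2z since k ≥ 1. So xy^2z is not a palindrome and xy^2z ∉ L.
This contradicts the pumping lemma, so L is not regular.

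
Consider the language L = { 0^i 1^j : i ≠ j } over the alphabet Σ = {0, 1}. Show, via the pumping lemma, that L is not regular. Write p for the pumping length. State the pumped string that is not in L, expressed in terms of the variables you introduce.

Suppose for contradiction that L is regular, and let p be the pumping length.
Choose w = 0^p 1^{p+p!}. Since p ≠ p+p!, w ∈ L; and |w| ≥ p.
By the pumping lemma, w = xyz with |xy| ≤ p and y is nonempty.
Since the first p symbols of w are all 0's and |xy| ≤ p, y lies entirely in the leading 0-block: y = 0^k for some k with 1 ≤ k ≤ p.
Since 1 ≤ k ≤ p, k divides p!; set t = 1 + p!/k. Then xy^t z has p + (p!/k)·k = p + p! copies of 0. Now the 0-count equals the 1-count, so i ≠ j fails. So xy^t z = 0^{p+p!} 1^{p+p!} ∉ L.
This is a contradiction; hence L is not regular.

0^{p+p!} 1^{p+p!}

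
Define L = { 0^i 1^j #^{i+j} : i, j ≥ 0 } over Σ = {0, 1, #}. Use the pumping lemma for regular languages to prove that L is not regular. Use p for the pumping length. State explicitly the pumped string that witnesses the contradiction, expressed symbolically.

Toward a contradiction, assume L is regular with pumping length p.
Take w = 0^p 1^p #^{2p} ∈ L (with i=j=p, i+j=2p), |w| = 4p ≥ p.
The pumping lemma gives a decomposition w = xyz where |xy| ≤ p and |y| ≥ 1.
Since the first p symbols of w are all 0's and |xy| ≤ p, y lies entirely in the leading 0-block: y = 0^k for some k with 1 ≤ k ≤ p.
Consider xy^2z = 0^{p+k} 1^p #^{2p}. Now the 0- and 1-counts sum to 2p+k, but the #-count is 2p ≠ 2p+k. So xy^2z ∉ L.
This contradicts the pumping lemma, so L is not regular.

0^{p+k} 1^p #^{2p}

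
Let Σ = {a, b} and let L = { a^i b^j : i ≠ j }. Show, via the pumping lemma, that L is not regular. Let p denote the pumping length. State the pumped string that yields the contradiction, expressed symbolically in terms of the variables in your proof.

a^{p+p!} b^{p+p!}

Assume L is regular. Let p be the pumping length given by the pumping lemma.
Choose w = a^p b^{p+p!}. Since p ≠ p+p!, w ∈ L; and |w| ≥ p.
The pumping lemma gives a decomposition w = xyz where |xy| ≤ p and y is nonempty.
Because |xy| ≤ p and w begins with p copies of a, we have y = a^k with 1 ≤ k ≤ p.
Since 1 ≤ k ≤ p, k divides p!; set t = 1 + p!/k. Then xy^t z has p + (p!/k)·k = p + p! copies of a. Now the a-count equals the b-count, so i ≠ j fails. So xy^t z = a^{p+p!} b^{p+p!} ∉ L.
This is a contradiction; hence L is not regular.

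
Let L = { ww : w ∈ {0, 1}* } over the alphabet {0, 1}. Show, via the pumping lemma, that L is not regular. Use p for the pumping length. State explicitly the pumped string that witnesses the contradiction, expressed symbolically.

Toward a contradiction, assume L is regular with pumping length p.
Take w = 0^p 1^p 0^p 1^p = uu where u = 0^p1^p; then w ∈ L and |w| = 4p ≥ p.
The pumping lemma gives a decomposition w = xyz where |xy| ≤ p and |y| ≥ 1.
Since the first p symbols of w are all 0's and |xy| ≤ p, y lies entirely in the leading 0-block: y = 0^k for some k with 1 ≤ k ≤ p.
Pump with i = 2: xy^2z = 0^{p+k} 1^p 0^p 1^p, of length 4p+k. Suppose this equals vv. The string starts with 0 and ends with 1, so v does too; thus the boundary between the two copies of v is a 1→0 transition. There is exactly one such transition, at position 2p+k, so |v| = 2p+k and |vv| = 4p+2k ≠ 4p+k since k ≥ 1. So xy^2z ∉ L.
This contradicts the pumping lemma, so L is not regular.

0^{p+k} 1^p 0^p 1^p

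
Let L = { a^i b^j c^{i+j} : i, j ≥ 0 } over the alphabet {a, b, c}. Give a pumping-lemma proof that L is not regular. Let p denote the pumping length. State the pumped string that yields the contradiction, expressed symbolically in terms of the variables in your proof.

Assume L is regular. Let p be the pumping length given by the pumping lemma.
Take w = a^p b^p c^{2p} ∈ L (with i=j=p, i+j=2p), |w| = 4p ≥ p.
Write w = xyz as guaranteed by the lemma, with |xy| ≤ p and |y| ≥ 1.
Since the first p symbols of w are all a's and |xy| ≤ p, y lies entirely in the leading a-block: y = a^k for some k with 1 ≤ k ≤ p.
Consider xy^2z = a^{p+k} b^p c^{2p}. Now the a- and b-counts sum to 2p+k, but the c-count is 2p ≠ 2p+k. So xy^2z ∉ L.
This contradicts the pumping lemma, so L is not regular.

a^{p+k} b^p c^{2p}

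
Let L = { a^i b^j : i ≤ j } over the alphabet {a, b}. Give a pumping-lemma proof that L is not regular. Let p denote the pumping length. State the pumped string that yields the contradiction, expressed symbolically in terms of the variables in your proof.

a^{p+k} b^p

Toward a contradiction, assume L is regular with pumping length p.
Choose w = a^p b^p ∈ L, with |w| = 2p ≥ p.
Write w = xyz as guaranteed by the lemma, with |xy| ≤ p and |y| > 0.
The first p characters of w are a's, so xy (and hence y) consists only of a's. Write y = a^k, 1 ≤ k ≤ p.
Consider xy^2z = a^{p+k} b^p. Since k ≥ 1, the a-count p+k exceeds the b-count p, so i ≤ j fails; thus xy^2z ∉ L.
Contradiction. Therefore L is not regular.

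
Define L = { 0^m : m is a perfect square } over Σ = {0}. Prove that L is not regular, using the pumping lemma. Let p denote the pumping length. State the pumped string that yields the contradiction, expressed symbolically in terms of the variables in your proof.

Suppose for contradiction that L is regular, and let p be the pumping length.
Take w = 0^{p²} ∈ L with |w| = p² ≥ p.
Write w = xyz as guaranteed by the lemma, with |xy| ≤ p and |y| ≥ 1.
Then y = 0^k for some k with 1 ≤ k ≤ p.
Pump with i = 2: xy^2z = 0^{p²+k}. Since 1 ≤ k ≤ p, p² < p²+k ≤ p²+p < (p+1)², so p²+k lies strictly between consecutive squares and is not a perfect square. So xy^2z ∉ L.
Contradiction. Therefore L is not regular.

0^{p²+k}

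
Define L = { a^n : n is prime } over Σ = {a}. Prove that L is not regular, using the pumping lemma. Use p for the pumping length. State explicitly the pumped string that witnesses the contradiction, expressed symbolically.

Suppose for contradiction that L is regular, and let p be the pumping length.
Let q be a prime with q ≥ p+2 (infinitely many primes exist), and take w = a^q ∈ L with |w| = q ≥ p.
Write w = xyz as guaranteed by the lemma, with |xy| ≤ p and |y| > 0.
Then y = a^k for some k with 1 ≤ k ≤ p.
Since 1 ≤ k ≤ p, |xz| = q-k. Pump with i = q+1: |xy^{q+1}z| = (q-k)+(q+1)k = q+qk = q(1+k), which is composite (both factors ≥ 2). So xy^{q+1}z = a^{q(1+k)} ∉ L.
Contradiction. Therefore L is not regular.

a^{q(1+k)}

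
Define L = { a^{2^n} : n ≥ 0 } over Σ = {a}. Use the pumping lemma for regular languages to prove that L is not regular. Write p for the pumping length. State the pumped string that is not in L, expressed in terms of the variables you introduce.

Toward a contradiction, assume L is regular with pumping length p.
Take w = a^{2^p} ∈ L with |w| = 2^p ≥ p.
The pumping lemma gives a decomposition w = xyz where |xy| ≤ p and y is nonempty.
Then y = a^k for some k with 1 ≤ k ≤ p.
Pump with i = 2: xy^2z = a^{2^p+k}. Since 1 ≤ k ≤ p < 2^p, we have 2^p < 2^p+k < 2^{p+1}, so 2^p+k is not a power of 2. So xy^2z ∉ L.
Contradiction. Therefore L is not regular.

a^{2^p+k}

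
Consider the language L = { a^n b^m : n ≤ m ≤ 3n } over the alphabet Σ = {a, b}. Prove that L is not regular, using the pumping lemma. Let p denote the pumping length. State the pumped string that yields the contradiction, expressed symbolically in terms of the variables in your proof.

Assume L is regular. Let p be the pumping length given by the pumping lemma.
Take w = a^p b^p ∈ L (since p ≤ p ≤ 3p), with |w| = 2p ≥ p.
By the pumping lemma, w = xyz with |xy| ≤ p and |y| ≥ 1.
Since the first p symbols of w are all a's and |xy| ≤ p, y lies entirely in the leading a-block: y = a^k for some k with 1 ≤ k ≤ p.
Pump with i = 2: xy^2z = a^{p+k} b^p. Now n = p+k > p = m, so the condition n ≤ m fails. Thus xy^2z ∉ L.
This is a contradiction; hence L is not regular.

a^{p+k} b^p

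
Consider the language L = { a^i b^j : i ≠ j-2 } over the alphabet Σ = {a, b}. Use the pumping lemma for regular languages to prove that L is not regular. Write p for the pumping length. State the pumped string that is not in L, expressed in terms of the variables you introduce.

Assume L is regular; let p be its pumping constant.
Choose w = a^p b^{p+p!+2}. Since p ≠ (p+p!+2)-2 = p+p!, w ∈ L; and |w| ≥ p.
By the pumping lemma, w = xyz with |xy| ≤ p and |y| ≥ 1.
Since the first p symbols of w are all a's and |xy| ≤ p, y lies entirely in the leading a-block: y = a^k for some k with 1 ≤ k ≤ p.
Since 1 ≤ k ≤ p, k divides p!; set t = 1 + p!/k. Then xy^t z has p + (p!/k)·k = p + p! copies of a. Now the a-count is p+p! and (b-count)-2 = (p+p!+2)-2 = p+p!, so i ≠ j-2 fails. So xy^t z = a^{p+p!} b^{p+p!+2} ∉ L.
This contradicts the pumping lemma, so L is not regular.

a^{p+p!} b^{p+p!+2}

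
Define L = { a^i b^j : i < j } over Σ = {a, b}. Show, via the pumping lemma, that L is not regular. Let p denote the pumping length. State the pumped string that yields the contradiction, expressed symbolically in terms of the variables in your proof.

a^{p+k} b^{p+1}

Toward a contradiction, assume L is regular with pumping length p.
Choose w = a^p b^{p+1} ∈ L, with |w| = 2p+1 ≥ p.
The pumping lemma gives a decomposition w = xyz where |xy| ≤ p and y is nonempty.
The first p characters of w are a's, so xy (and hence y) consists only of a's. Write y = a^k, 1 ≤ k ≤ p.
Consider xy^2z = a^{p+k} b^{p+1}. Since k ≥ 1, the a-count p+k is at least p+1, so i < j fails; thus xy^2z ∉ L.
This is a contradiction; hence L is not regular.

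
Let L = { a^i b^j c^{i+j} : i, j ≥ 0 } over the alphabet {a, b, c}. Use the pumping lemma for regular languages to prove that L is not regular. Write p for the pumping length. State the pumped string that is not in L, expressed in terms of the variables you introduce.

a^{p+k} b^p c^{2p}

Assume L is regular. Let p be the pumping length given by the pumping lemma.
Take w = a^p b^p c^{2p} ∈ L (with i=j=p, i+j=2p), |w| = 4p ≥ p.
Write w = xyz as guaranteed by the lemma, with |xy| ≤ p and |y| ≥ 1.
The first p characters of w are a's, so xy (and hence y) consists only of a's. Write y = a^k, 1 ≤ k ≤ p.
Consider xy^2z = a^{p+k} b^p c^{2p}. Now the a- and b-counts sum to 2p+k, but the c-count is 2p ≠ 2p+k. So xy^2z ∉ L.
This contradicts the pumping lemma, so L is not regular.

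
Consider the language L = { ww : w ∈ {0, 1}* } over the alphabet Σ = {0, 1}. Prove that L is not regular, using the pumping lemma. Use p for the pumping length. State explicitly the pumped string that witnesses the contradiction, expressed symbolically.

Assume L is regular. Let p be the pumping length given by the pumping lemma.
Take w = 0^p 1^p 0^p 1^p = uu where u = 0^p1^p; then w ∈ L and |w| = 4p ≥ p.
By the pumping lemma, w = xyz with |xy| ≤ p and y is nonempty.
Since the first p symbols of w are all 0's and |xy| ≤ p, y lies entirely in the leading 0-block: y = 0^k for some k with 1 ≤ k ≤ p.
Pump with i = 2: xy^2z = 0^{p+k} 1^p 0^p 1^p, of length 4p+k. Suppose this equals vv. The string starts with 0 and ends with 1, so v does too; thus the boundary between the two copies of v is a 1→0 transition. There is exactly one such transition, at position 2p+k, so |v| = 2p+k and |vv| = 4p+2k ≠ 4p+k since k ≥ 1. So xy^2z ∉ L.
Contradiction. Therefore L is not regular.

0^{p+k} 1^p 0^p 1^p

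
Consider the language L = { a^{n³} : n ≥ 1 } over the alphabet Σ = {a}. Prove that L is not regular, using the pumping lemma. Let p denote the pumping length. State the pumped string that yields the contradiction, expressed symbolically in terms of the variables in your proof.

a^{p³+k}

Assume L is regular; let p be its pumping constant.
Take w = a^{p³} ∈ L with |w| = p³ ≥ p.
Write w = xyz as guaranteed by the lemma, with |xy| ≤ p and |y| ≥ 1.
Then y = a^k for some k with 1 ≤ k ≤ p.
Pump with i = 2: xy^2z = a^{p³+k}. Since 1 ≤ k ≤ p, p³ < p³+k ≤ p³+p < p³+3p²+3p+1 = (p+1)³, so p³+k is not a perfect cube. So xy^2z ∉ L.
Contradiction. Therefore L is not regular.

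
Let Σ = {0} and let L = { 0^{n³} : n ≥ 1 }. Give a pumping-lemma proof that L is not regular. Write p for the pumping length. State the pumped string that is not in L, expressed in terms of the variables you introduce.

Suppose for contradiction that L is regular, and let p be the pumping length.
Take w = 0^{p³} ∈ L with |w| = p³ ≥ p.
By the pumping lemma, w = xyz with |xy| ≤ p and |y| > 0.
Then y = 0^k for some k with 1 ≤ k ≤ p.
Pump with i = 2: xy^2z = 0^{p³+k}. Since 1 ≤ k ≤ p, p³ < p³+k ≤ p³+p < p³+3p²+3p+1 = (p+1)³, so p³+k is not a perfect cube. So xy^2z ∉ L.
This contradicts the pumping lemma, so L is not regular.

0^{p³+k}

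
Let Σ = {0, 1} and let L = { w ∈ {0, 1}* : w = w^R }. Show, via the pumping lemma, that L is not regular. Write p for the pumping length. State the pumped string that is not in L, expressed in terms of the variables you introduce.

0^{p+k} 1 0^p

Assume L is regular; let p be its pumping constant.
Take w = 0^p 1 0^p, a palindrome of length 2p+1 ≥ p.
Write w = xyz as guaranteed by the lemma, with |xy| ≤ p and |y| ≥ 1.
Because |xy| ≤ p and w begins with p copies of 0, we have y = 0^k with 1 ≤ k ≤ p.
Pump with i = 2: xy^2z = 0^{p+k} 1 0^p. Its reverse is 0^p 1 0^{p+k}, which differs from xy^2z since k ≥ 1. So xy^2z is not a palindrome and xy^2z ∉ L.
This contradicts the pumping lemma, so L is not regular.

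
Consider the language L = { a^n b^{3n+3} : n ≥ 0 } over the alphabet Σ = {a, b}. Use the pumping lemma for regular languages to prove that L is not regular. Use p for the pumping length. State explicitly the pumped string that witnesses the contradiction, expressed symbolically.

Suppose for contradiction that L is regular, and let p be the pumping length.
Choose w = a^p b^{3p+3}, which is in L with |w| = 4p+3 ≥ p.
The pumping lemma gives a decomposition w = xyz where |xy| ≤ p and y is nonempty.
Since the first p symbols of w are all a's and |xy| ≤ p, y lies entirely in the leading a-block: y = a^k for some k with 1 ≤ k ≤ p.
Pump with i = 2: xy^2z = a^{p+k} b^{3p+3}. For this to lie in L we would need 3p+3 = 3(p+k)+3, which forces k = 0. But k ≥ 1, so xy^2z ∉ L.
This contradicts the pumping lemma, so L is not regular.

a^{p+k} b^{3p+3}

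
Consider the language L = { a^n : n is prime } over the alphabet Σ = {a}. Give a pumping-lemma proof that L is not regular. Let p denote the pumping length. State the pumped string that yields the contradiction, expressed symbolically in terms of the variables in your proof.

a^{q(1+k)}

Assume L is regular. Let p be the pumping length given by the pumping lemma.
Let q be a prime with q ≥ p+2 (infinitely many primes exist), and take w = a^q ∈ L with |w| = q ≥ p.
By the pumping lemma, w = xyz with |xy| ≤ p and |y| > 0.
Then y = a^k for some k with 1 ≤ k ≤ p.
Since 1 ≤ k ≤ p, |xz| = q-k. Pump with i = q+1: |xy^{q+1}z| = (q-k)+(q+1)k = q+qk = q(1+k), which is composite (both factors ≥ 2). So xy^{q+1}z = a^{q(1+k)} ∉ L.
Contradiction. Therefore L is not regular.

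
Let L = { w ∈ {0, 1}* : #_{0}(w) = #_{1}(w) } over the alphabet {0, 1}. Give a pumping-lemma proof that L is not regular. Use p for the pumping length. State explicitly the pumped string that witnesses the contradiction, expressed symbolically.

Suppose for contradiction that L is regular, and let p be the pumping length.
Choose w = 0^p 1^p ∈ L with |w| = 2p ≥ p.
By the pumping lemma, w = xyz with |xy| ≤ p and |y| > 0.
Since the first p symbols of w are all 0's and |xy| ≤ p, y lies entirely in the leading 0-block: y = 0^k for some k with 1 ≤ k ≤ p.
Pump with i = 2: xy^2z = 0^{p+k} 1^p has p+k occurrences of 0 but only p of 1. Since k ≥ 1 the counts differ, so xy^2z ∉ L.
This contradicts the pumping lemma, so L is not regular.

0^{p+k} 1^p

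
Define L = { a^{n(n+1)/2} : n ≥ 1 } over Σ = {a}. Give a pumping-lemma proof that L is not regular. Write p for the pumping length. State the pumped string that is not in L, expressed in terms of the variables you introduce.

a^{p(p+1)/2+k}

Assume L is regular; let p be its pumping constant.
Take w = a^{p(p+1)/2} ∈ L with |w| = p(p+1)/2 ≥ p.
Write w = xyz as guaranteed by the lemma, with |xy| ≤ p and |y| ≥ 1.
Then y = a^k for some k with 1 ≤ k ≤ p.
Pump with i = 2: xy^2z = a^{p(p+1)/2+k}. Since 1 ≤ k ≤ p, p(p+1)/2 < p(p+1)/2+k ≤ p(p+1)/2+p < (p+1)(p+2)/2, so p(p+1)/2+k is strictly between consecutive triangular numbers. So xy^2z ∉ L.
This contradicts the pumping lemma, so L is not regular.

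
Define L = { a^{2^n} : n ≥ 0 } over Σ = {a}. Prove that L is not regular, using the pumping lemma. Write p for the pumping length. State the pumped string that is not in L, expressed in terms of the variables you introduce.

a^{2^p+k}

Assume L is regular. Let p be the pumping length given by the pumping lemma.
Take w = a^{2^p} ∈ L with |w| = 2^p ≥ p.
Write w = xyz as guaranteed by the lemma, with |xy| ≤ p and y is nonempty.
Then y = a^k for some k with 1 ≤ k ≤ p.
Pump with i = 2: xy^2z = a^{2^p+k}. Since 1 ≤ k ≤ p < 2^p, we have 2^p < 2^p+k < 2^{p+1}, so 2^p+k is not a power of 2. So xy^2z ∉ L.
Contradiction. Therefore L is not regular.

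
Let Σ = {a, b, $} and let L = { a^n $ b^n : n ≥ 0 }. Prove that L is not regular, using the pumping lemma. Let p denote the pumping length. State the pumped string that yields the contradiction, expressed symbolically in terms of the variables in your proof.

a^{p+k} $ b^p

Assume L is regular; let p be its pumping constant.
Take w = a^p $ b^p ∈ L with |w| = 2p+1 ≥ p.
The pumping lemma gives a decomposition w = xyz where |xy| ≤ p and |y| ≥ 1.
The first p characters of w are a's, so xy (and hence y) consists only of a's. Write y = a^k, 1 ≤ k ≤ p.
Pump with i = 2: xy^2z = a^{p+k} $ b^p, which would require p+k = p. But k ≥ 1, so xy^2z ∉ L.
This contradicts the pumping lemma, so L is not regular.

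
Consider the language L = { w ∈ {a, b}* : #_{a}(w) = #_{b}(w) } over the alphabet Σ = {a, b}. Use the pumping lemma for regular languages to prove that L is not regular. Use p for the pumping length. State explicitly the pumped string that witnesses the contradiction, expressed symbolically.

Toward a contradiction, assume L is regular with pumping length p.
Choose w = a^p b^p ∈ L with |w| = 2p ≥ p.
The pumping lemma gives a decomposition w = xyz where |xy| ≤ p and |y| ≥ 1.
Because |xy| ≤ p and w begins with p copies of a, we have y = a^k with 1 ≤ k ≤ p.
Pump with i = 2: xy^2z = a^{p+k} b^p has p+k occurrences of a but only p of b. Since k ≥ 1 the counts differ, so xy^2z ∉ L.
This contradicts the pumping lemma, so L is not regular.

a^{p+k} b^p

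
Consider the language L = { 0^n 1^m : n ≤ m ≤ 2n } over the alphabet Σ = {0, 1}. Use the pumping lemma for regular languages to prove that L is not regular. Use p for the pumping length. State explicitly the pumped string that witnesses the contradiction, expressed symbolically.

Suppose for contradiction that L is regular, and let p be the pumping length.
Take w = 0^p 1^p ∈ L (since p ≤ p ≤ 2p), with |w| = 2p ≥ p.
Write w = xyz as guaranteed by the lemma, with |xy| ≤ p and |y| ≥ 1.
Because |xy| ≤ p and w begins with p copies of 0, we have y = 0^k with 1 ≤ k ≤ p.
Pump with i = 2: xy^2z = 0^{p+k} 1^p. Now n = p+k > p = m, so the condition n ≤ m fails. Thus xy^2z ∉ L.
This is a contradiction; hence L is not regular.

0^{p+k} 1^p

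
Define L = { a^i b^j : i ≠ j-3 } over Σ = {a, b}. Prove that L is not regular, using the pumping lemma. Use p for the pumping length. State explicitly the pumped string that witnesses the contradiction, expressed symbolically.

Toward a contradiction, assume L is regular with pumping length p.
Choose w = a^p b^{p+p!+3}. Since p ≠ (p+p!+3)-3 = p+p!, w ∈ L; and |w| ≥ p.
Write w = xyz as guaranteed by the lemma, with |xy| ≤ p and |y| ≥ 1.
Since the first p symbols of w are all a's and |xy| ≤ p, y lies entirely in the leading a-block: y = a^k for some k with 1 ≤ k ≤ p.
Since 1 ≤ k ≤ p, k divides p!; set t = 1 + p!/k. Then xy^t z has p + (p!/k)·k = p + p! copies of a. Now the a-count is p+p! and (b-count)-3 = (p+p!+3)-3 = p+p!, so i ≠ j-3 fails. So xy^t z = a^{p+p!} b^{p+p!+3} ∉ L.
This is a contradiction; hence L is not regular.

a^{p+p!} b^{p+p!+3}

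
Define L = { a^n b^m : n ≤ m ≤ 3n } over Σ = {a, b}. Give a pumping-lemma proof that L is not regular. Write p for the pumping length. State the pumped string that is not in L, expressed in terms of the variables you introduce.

a^{p+k} b^p

Toward a contradiction, assume L is regular with pumping length p.
Take w = a^p b^p ∈ L (since p ≤ p ≤ 3p), with |w| = 2p ≥ p.
By the pumping lemma, w = xyz with |xy| ≤ p and y is nonempty.
Since the first p symbols of w are all a's and |xy| ≤ p, y lies entirely in the leading a-block: y = a^k for some k with 1 ≤ k ≤ p.
Pump with i = 2: xy^2z = a^{p+k} b^p. Now n = p+k > p = m, so the condition n ≤ m fails. Thus xy^2z ∉ L.
This contradicts the pumping lemma, so L is not regular.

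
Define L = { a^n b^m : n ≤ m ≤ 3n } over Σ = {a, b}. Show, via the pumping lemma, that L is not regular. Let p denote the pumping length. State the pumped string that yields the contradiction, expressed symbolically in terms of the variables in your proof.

Toward a contradiction, assume L is regular with pumping length p.
Take w = a^p b^p ∈ L (since p ≤ p ≤ 3p), with |w| = 2p ≥ p.
Write w = xyz as guaranteed by the lemma, with |xy| ≤ p and y is nonempty.
The first p characters of w are a's, so xy (and hence y) consists only of a's. Write y = a^k, 1 ≤ k ≤ p.
Pump with i = 2: xy^2z = a^{p+k} b^p. Now n = p+k > p = m, so the condition n ≤ m fails. Thus xy^2z ∉ L.
Contradiction. Therefore L is not regular.

a^{p+k} b^p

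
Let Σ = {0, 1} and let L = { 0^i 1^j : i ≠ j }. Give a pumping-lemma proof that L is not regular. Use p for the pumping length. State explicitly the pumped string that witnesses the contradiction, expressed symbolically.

Suppose for contradiction that L is regular, and let p be the pumping length.
Choose w = 0^p 1^{p+p!}. Since p ≠ p+p!, w ∈ L; and |w| ≥ p.
Write w = xyz as guaranteed by the lemma, with |xy| ≤ p and |y| ≥ 1.
Because |xy| ≤ p and w begins with p copies of 0, we have y = 0^k with 1 ≤ k ≤ p.
Since 1 ≤ k ≤ p, k divides p!; set t = 1 + p!/k. Then xy^t z has p + (p!/k)·k = p + p! copies of 0. Now the 0-count equals the 1-count, so i ≠ j fails. So xy^t z = 0^{p+p!} 1^{p+p!} ∉ L.
This contradicts the pumping lemma, so L is not regular.

0^{p+p!} 1^{p+p!}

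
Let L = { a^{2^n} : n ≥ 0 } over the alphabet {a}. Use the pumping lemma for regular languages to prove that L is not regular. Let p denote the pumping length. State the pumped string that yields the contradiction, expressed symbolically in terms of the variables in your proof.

Suppose for contradiction that L is regular, and let p be the pumping length.
Take w = a^{2^p} ∈ L with |w| = 2^p ≥ p.
By the pumping lemma, w = xyz with |xy| ≤ p and |y| > 0.
Then y = a^k for some k with 1 ≤ k ≤ p.
Pump with i = 2: xy^2z = a^{2^p+k}. Since 1 ≤ k ≤ p < 2^p, we have 2^p < 2^p+k < 2^{p+1}, so 2^p+k is not a power of 2. So xy^2z ∉ L.
This is a contradiction; hence L is not regular.

a^{2^p+k}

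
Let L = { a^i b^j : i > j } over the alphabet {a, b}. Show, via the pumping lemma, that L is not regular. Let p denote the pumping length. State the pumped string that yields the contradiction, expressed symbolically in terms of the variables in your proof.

Assume L is regular; let p be its pumping constant.
Choose w = a^{p+1} b^p ∈ L, with |w| = 2p+1 ≥ p.
The pumping lemma gives a decomposition w = xyz where |xy| ≤ p and |y| > 0.
Because |xy| ≤ p and w begins with p copies of a, we have y = a^k with 1 ≤ k ≤ p.
Consider xy^0z = xz = a^{p+1-k} b^p. Since k ≥ 1, the a-count p+1-k is at most p, so i > j fails; thus xz ∉ L.
This is a contradiction; hence L is not regular.

a^{p+1-k} b^p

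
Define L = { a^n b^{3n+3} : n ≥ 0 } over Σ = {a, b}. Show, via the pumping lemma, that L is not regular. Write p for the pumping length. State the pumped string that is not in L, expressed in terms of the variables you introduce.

Toward a contradiction, assume L is regular with pumping length p.
Take w = a^p b^{3p+3}. Then w ∈ L and |w| = 4p+3 ≥ p.
Write w = xyz as guaranteed by the lemma, with |xy| ≤ p and |y| > 0.
The first p characters of w are a's, so xy (and hence y) consists only of a's. Write y = a^k, 1 ≤ k ≤ p.
Pump with i = 2: xy^2z = a^{p+k} b^{3p+3}. For this to lie in L we would need 3p+3 = 3(p+k)+3, which forces k = 0. But k ≥ 1, so xy^2z ∉ L.
This is a contradiction; hence L is not regular.

a^{p+k} b^{3p+3}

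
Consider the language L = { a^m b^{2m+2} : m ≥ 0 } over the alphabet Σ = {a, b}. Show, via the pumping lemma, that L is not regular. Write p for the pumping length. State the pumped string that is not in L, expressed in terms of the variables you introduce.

Assume L is regular. Let p be the pumping length given by the pumping lemma.
Let w = a^p b^{2p+2} ∈ L; note |w| = 3p+2 ≥ p.
By the pumping lemma, w = xyz with |xy| ≤ p and |y| > 0.
Since the first p symbols of w are all a's and |xy| ≤ p, y lies entirely in the leading a-block: y = a^k for some k with 1 ≤ k ≤ p.
Pump with i = 2: xy^2z = a^{p+k} b^{2p+2}. For this to lie in L we would need 2p+2 = 2(p+k)+2, which forces k = 0. But k ≥ 1, so xy^2z ∉ L.
This is a contradiction; hence L is not regular.

a^{p+k} b^{2p+2}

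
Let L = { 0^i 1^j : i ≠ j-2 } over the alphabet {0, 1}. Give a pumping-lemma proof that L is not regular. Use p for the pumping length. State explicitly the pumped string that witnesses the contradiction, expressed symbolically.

0^{p+p!} 1^{p+p!+2}

Suppose for contradiction that L is regular, and let p be the pumping length.
Choose w = 0^p 1^{p+p!+2}. Since p ≠ (p+p!+2)-2 = p+p!, w ∈ L; and |w| ≥ p.
Write w = xyz as guaranteed by the lemma, with |xy| ≤ p and |y| > 0.
Since the first p symbols of w are all 0's and |xy| ≤ p, y lies entirely in the leading 0-block: y = 0^k for some k with 1 ≤ k ≤ p.
Since 1 ≤ k ≤ p, k divides p!; set t = 1 + p!/k. Then xy^t z has p + (p!/k)·k = p + p! copies of 0. Now the 0-count is p+p! and (1-count)-2 = (p+p!+2)-2 = p+p!, so i ≠ j-2 fails. So xy^t z = 0^{p+p!} 1^{p+p!+2} ∉ L.
This contradicts the pumping lemma, so L is not regular.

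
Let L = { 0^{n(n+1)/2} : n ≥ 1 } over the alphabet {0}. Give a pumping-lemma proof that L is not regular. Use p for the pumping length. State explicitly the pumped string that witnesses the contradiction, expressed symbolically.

Assume L is regular; let p be its pumping constant.
Take w = 0^{p(p+1)/2} ∈ L with |w| = p(p+1)/2 ≥ p.
The pumping lemma gives a decomposition w = xyz where |xy| ≤ p and y is nonempty.
Then y = 0^k for some k with 1 ≤ k ≤ p.
Pump with i = 2: xy^2z = 0^{p(p+1)/2+k}. Since 1 ≤ k ≤ p, p(p+1)/2 < p(p+1)/2+k ≤ p(p+1)/2+p < (p+1)(p+2)/2, so p(p+1)/2+k is strictly between consecutive triangular numbers. So xy^2z ∉ L.
Contradiction. Therefore L is not regular.

0^{p(p+1)/2+k}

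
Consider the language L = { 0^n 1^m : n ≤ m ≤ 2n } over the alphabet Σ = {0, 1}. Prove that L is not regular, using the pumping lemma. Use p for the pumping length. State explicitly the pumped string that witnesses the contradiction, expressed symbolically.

Assume L is regular; let p be its pumping constant.
Take w = 0^p 1^p ∈ L (since p ≤ p ≤ 2p), with |w| = 2p ≥ p.
Write w = xyz as guaranteed by the lemma, with |xy| ≤ p and |y| ≥ 1.
Since the first p symbols of w are all 0's and |xy| ≤ p, y lies entirely in the leading 0-block: y = 0^k for some k with 1 ≤ k ≤ p.
Pump with i = 2: xy^2z = 0^{p+k} 1^p. Now n = p+k > p = m, so the condition n ≤ m fails. Thus xy^2z ∉ L.
Contradiction. Therefore L is not regular.

0^{p+k} 1^p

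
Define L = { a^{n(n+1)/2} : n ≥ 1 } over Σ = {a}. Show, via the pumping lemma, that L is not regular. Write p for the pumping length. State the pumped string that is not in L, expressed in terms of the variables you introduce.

a^{p(p+1)/2+k}

Toward a contradiction, assume L is regular with pumping length p.
Take w = a^{p(p+1)/2} ∈ L with |w| = p(p+1)/2 ≥ p.
By the pumping lemma, w = xyz with |xy| ≤ p and |y| ≥ 1.
Then y = a^k for some k with 1 ≤ k ≤ p.
Pump with i = 2: xy^2z = a^{p(p+1)/2+k}. Since 1 ≤ k ≤ p, p(p+1)/2 < p(p+1)/2+k ≤ p(p+1)/2+p < (p+1)(p+2)/2, so p(p+1)/2+k is strictly between consecutive triangular numbers. So xy^2z ∉ L.
This contradicts the pumping lemma, so L is not regular.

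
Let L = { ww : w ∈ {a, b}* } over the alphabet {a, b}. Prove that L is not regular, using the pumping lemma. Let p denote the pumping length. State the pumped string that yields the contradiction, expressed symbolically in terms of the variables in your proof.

a^{p+k} b^p a^p b^p

Toward a contradiction, assume L is regular with pumping length p.
Take w = a^p b^p a^p b^p = uu where u = a^pb^p; then w ∈ L and |w| = 4p ≥ p.
The pumping lemma gives a decomposition w = xyz where |xy| ≤ p and y is nonempty.
Since the first p symbols of w are all a's and |xy| ≤ p, y lies entirely in the leading a-block: y = a^k for some k with 1 ≤ k ≤ p.
Pump with i = 2: xy^2z = a^{p+k} b^p a^p b^p, of length 4p+k. Suppose this equals vv. The string starts with a and ends with b, so v does too; thus the boundary between the two copies of v is a b→a transition. There is exactly one such transition, at position 2p+k, so |v| = 2p+k and |vv| = 4p+2k ≠ 4p+k since k ≥ 1. So xy^2z ∉ L.
This is a contradiction; hence L is not regular.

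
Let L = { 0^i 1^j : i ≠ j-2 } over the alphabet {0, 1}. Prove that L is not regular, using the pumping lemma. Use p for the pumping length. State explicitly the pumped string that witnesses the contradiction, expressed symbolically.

Assume L is regular; let p be its pumping constant.
Choose w = 0^p 1^{p+p!+2}. Since p ≠ (p+p!+2)-2 = p+p!, w ∈ L; and |w| ≥ p.
Write w = xyz as guaranteed by the lemma, with |xy| ≤ p and y is nonempty.
Because |xy| ≤ p and w begins with p copies of 0, we have y = 0^k with 1 ≤ k ≤ p.
Since 1 ≤ k ≤ p, k divides p!; set t = 1 + p!/k. Then xy^t z has p + (p!/k)·k = p + p! copies of 0. Now the 0-count is p+p! and (1-count)-2 = (p+p!+2)-2 = p+p!, so i ≠ j-2 fails. So xy^t z = 0^{p+p!} 1^{p+p!+2} ∉ L.
Contradiction. Therefore L is not regular.

0^{p+p!} 1^{p+p!+2}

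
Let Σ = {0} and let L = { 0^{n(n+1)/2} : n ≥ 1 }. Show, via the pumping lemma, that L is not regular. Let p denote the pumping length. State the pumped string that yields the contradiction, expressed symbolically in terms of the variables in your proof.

0^{p(p+1)/2+k}

Toward a contradiction, assume L is regular with pumping length p.
Take w = 0^{p(p+1)/2} ∈ L with |w| = p(p+1)/2 ≥ p.
Write w = xyz as guaranteed by the lemma, with |xy| ≤ p and |y| > 0.
Then y = 0^k for some k with 1 ≤ k ≤ p.
Pump with i = 2: xy^2z = 0^{p(p+1)/2+k}. Since 1 ≤ k ≤ p, p(p+1)/2 < p(p+1)/2+k ≤ p(p+1)/2+p < (p+1)(p+2)/2, so p(p+1)/2+k is strictly between consecutive triangular numbers. So xy^2z ∉ L.
This is a contradiction; hence L is not regular.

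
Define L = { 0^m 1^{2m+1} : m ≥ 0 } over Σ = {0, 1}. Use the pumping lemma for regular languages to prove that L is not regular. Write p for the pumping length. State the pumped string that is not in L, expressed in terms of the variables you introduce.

Toward a contradiction, assume L is regular with pumping length p.
Take w = 0^p 1^{2p+1}. Then w ∈ L and |w| = 3p+1 ≥ p.
By the pumping lemma, w = xyz with |xy| ≤ p and |y| ≥ 1.
The first p characters of w are 0's, so xy (and hence y) consists only of 0's. Write y = 0^k, 1 ≤ k ≤ p.
Pump with i = 2: xy^2z = 0^{p+k} 1^{2p+1}. For this to lie in L we would need 2p+1 = 2(p+k)+1, which forces k = 0. But k ≥ 1, so xy^2z ∉ L.
Contradiction. Therefore L is not regular.

0^{p+k} 1^{2p+1}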